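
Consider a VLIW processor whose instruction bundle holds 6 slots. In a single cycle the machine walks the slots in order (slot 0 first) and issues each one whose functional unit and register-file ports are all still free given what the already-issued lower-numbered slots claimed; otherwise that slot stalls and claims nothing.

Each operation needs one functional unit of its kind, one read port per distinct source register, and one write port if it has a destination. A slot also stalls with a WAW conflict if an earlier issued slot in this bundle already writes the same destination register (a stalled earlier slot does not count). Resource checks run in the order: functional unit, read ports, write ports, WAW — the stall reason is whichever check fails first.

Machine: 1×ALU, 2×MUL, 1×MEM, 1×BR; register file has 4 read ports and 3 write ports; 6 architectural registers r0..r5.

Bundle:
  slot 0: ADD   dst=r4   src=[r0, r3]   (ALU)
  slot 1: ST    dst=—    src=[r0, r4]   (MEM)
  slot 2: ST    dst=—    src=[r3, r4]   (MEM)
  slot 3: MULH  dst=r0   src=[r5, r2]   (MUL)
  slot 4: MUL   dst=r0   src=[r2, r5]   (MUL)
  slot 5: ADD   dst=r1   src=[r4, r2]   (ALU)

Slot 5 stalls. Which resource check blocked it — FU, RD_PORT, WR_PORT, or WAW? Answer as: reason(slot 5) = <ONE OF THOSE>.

reason(slot 5) = FU

slot 0 (ALU): ISSUE — free A0,Mu2,Ld1,B1 rp2 wp2
slot 1 (MEM): ISSUE — free A0,Mu2,Ld0,B1 rp0 wp2
slot 2 (MEM): stall FU — free A0,Mu2,Ld0,B1 rp0 wp2
slot 3 (MUL): stall RD_PORT — free A0,Mu2,Ld0,B1 rp0 wp2
slot 4 (MUL): stall RD_PORT — free A0,Mu2,Ld0,B1 rp0 wp2
slot 5 (ALU): stall FU — free A0,Mu2,Ld0,B1 rp0 wp2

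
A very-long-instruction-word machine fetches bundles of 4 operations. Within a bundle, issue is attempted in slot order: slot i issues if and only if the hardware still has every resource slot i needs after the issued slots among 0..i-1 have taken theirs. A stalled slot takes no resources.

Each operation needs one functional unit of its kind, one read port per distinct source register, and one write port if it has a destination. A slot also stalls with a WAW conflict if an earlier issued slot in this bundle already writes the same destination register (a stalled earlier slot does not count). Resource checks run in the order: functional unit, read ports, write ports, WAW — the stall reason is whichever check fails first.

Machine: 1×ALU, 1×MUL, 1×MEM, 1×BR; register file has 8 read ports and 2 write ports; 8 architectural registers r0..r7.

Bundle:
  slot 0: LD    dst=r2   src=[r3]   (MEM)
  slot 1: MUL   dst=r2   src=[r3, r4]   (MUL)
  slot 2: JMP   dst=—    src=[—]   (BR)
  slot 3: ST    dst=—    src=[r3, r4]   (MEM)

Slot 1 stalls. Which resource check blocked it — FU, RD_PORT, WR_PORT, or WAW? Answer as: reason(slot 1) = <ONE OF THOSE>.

reason(slot 1) = WAW

#0 MEM src=r3 dispatched  <A:1 Mu:1 Ld:0 B:1 rd:7 wr:1>
#1 MUL src=r3,r4 held:WAW  <A:1 Mu:1 Ld:0 B:1 rd:7 wr:1>
#2 BR src=- dispatched  <A:1 Mu:1 Ld:0 B:0 rd:7 wr:1>
#3 MEM src=r3,r4 held:FU  <A:1 Mu:1 Ld:0 B:0 rd:7 wr:1>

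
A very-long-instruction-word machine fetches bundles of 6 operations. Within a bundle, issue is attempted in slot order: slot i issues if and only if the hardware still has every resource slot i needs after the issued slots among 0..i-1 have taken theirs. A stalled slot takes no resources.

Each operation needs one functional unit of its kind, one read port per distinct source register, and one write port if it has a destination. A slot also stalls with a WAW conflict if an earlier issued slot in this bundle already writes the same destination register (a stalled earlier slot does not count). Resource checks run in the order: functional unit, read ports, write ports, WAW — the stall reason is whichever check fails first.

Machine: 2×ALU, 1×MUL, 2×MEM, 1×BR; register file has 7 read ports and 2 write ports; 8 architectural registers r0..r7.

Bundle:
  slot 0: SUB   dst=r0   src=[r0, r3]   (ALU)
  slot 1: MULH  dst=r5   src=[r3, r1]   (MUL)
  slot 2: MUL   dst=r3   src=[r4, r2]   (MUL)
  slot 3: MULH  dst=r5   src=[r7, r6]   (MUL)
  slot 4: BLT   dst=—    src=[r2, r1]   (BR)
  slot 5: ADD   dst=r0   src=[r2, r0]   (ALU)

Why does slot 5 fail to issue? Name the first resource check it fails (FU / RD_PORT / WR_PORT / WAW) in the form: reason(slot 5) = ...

reason(slot 5) = RD_PORT

(0) want 1×ALU +2rd +1wr — yes → AL1|MU1|ME2|BR1|rd5|wr1
(1) want 1×MUL +2rd +1wr — yes → AL1|MU0|ME2|BR1|rd3|wr0
(2) want 1×MUL +2rd +1wr — FU → AL1|MU0|ME2|BR1|rd3|wr0
(3) want 1×MUL +2rd +1wr — FU → AL1|MU0|ME2|BR1|rd3|wr0
(4) want 1×BR +2rd +0wr — yes → AL1|MU0|ME2|BR0|rd1|wr0
(5) want 1×ALU +2rd +1wr — RD_PORT → AL1|MU0|ME2|BR0|rd1|wr0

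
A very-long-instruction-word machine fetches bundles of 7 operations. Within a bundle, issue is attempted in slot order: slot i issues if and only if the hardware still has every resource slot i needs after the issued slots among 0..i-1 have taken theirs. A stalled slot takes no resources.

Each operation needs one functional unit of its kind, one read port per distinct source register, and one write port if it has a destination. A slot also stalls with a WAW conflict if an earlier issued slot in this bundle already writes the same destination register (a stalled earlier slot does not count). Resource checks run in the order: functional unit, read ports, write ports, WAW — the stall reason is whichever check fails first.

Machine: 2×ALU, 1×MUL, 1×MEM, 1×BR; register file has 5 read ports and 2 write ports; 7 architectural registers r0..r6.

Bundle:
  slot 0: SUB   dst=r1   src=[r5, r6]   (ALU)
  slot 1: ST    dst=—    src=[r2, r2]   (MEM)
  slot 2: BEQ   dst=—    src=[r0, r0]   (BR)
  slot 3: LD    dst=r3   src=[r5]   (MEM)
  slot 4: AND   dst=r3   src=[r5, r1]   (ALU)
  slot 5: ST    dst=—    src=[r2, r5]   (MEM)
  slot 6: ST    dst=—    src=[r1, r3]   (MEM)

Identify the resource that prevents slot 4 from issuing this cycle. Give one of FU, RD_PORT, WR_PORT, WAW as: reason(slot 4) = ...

[0] ALU needs rd=2 wr=1: ok; after: ALU=1 MUL=1 MEM=1 BR=1, R=3, W=1
[1] MEM needs rd=1 wr=0: ok; after: ALU=1 MUL=1 MEM=0 BR=1, R=2, W=1
[2] BR needs rd=1 wr=0: ok; after: ALU=1 MUL=1 MEM=0 BR=0, R=1, W=1
[3] MEM needs rd=1 wr=1: FU; after: ALU=1 MUL=1 MEM=0 BR=0, R=1, W=1
[4] ALU needs rd=2 wr=1: RD_PORT; after: ALU=1 MUL=1 MEM=0 BR=0, R=1, W=1
[5] MEM needs rd=2 wr=0: FU; after: ALU=1 MUL=1 MEM=0 BR=0, R=1, W=1
[6] MEM needs rd=2 wr=0: FU; after: ALU=1 MUL=1 MEM=0 BR=0, R=1, W=1

reason(slot 4) = RD_PORT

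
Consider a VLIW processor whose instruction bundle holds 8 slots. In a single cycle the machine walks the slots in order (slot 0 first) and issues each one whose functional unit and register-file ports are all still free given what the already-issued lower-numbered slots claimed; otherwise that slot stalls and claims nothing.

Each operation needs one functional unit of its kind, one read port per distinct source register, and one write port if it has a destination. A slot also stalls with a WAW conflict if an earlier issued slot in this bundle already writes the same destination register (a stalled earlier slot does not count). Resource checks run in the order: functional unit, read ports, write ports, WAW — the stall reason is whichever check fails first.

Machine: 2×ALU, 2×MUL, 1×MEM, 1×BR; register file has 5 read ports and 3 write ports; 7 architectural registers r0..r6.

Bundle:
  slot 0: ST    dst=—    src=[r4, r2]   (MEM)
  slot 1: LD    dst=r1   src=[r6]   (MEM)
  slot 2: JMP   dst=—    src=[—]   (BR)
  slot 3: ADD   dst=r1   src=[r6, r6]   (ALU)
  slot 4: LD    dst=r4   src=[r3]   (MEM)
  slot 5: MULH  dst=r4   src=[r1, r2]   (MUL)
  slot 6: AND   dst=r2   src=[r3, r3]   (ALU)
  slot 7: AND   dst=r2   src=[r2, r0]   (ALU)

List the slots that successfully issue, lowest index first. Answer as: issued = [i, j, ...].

issued = [0, 2, 3, 5]

slot 0 (MEM): ISSUE — free A2,Mu2,Ld0,B1 rp3 wp3
slot 1 (MEM): stall FU — free A2,Mu2,Ld0,B1 rp3 wp3
slot 2 (BR): ISSUE — free A2,Mu2,Ld0,B0 rp3 wp3
slot 3 (ALU): ISSUE — free A1,Mu2,Ld0,B0 rp2 wp2
slot 4 (MEM): stall FU — free A1,Mu2,Ld0,B0 rp2 wp2
slot 5 (MUL): ISSUE — free A1,Mu1,Ld0,B0 rp0 wp1
slot 6 (ALU): stall RD_PORT — free A1,Mu1,Ld0,B0 rp0 wp1
slot 7 (ALU): stall RD_PORT — free A1,Mu1,Ld0,B0 rp0 wp1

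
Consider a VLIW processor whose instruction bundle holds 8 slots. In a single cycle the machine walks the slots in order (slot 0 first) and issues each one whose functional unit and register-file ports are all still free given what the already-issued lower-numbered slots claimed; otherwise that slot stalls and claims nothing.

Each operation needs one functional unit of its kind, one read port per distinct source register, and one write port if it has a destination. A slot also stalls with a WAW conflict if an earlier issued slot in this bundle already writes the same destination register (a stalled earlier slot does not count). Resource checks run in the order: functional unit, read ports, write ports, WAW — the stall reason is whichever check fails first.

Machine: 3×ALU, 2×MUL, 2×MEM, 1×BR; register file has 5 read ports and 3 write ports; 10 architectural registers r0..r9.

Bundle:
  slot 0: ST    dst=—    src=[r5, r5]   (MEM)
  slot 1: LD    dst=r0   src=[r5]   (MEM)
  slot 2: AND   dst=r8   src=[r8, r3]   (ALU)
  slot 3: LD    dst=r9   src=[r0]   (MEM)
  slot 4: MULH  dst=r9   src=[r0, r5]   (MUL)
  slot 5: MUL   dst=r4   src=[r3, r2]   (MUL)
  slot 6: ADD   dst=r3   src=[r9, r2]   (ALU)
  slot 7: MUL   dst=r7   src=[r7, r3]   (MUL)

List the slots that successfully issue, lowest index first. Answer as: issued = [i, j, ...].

  0. MEM ⇒ go  {3A/2Mu/1Ld/1B | 4r 3w}
  1. MEM→r0 ⇒ go  {3A/2Mu/0Ld/1B | 3r 2w}
  2. ALU→r8 ⇒ go  {2A/2Mu/0Ld/1B | 1r 1w}
  3. MEM→r9 ⇒ no(FU)  {2A/2Mu/0Ld/1B | 1r 1w}
  4. MUL→r9 ⇒ no(RD_PORT)  {2A/2Mu/0Ld/1B | 1r 1w}
  5. MUL→r4 ⇒ no(RD_PORT)  {2A/2Mu/0Ld/1B | 1r 1w}
  6. ALU→r3 ⇒ no(RD_PORT)  {2A/2Mu/0Ld/1B | 1r 1w}
  7. MUL→r7 ⇒ no(RD_PORT)  {2A/2Mu/0Ld/1B | 1r 1w}

issued = [0, 1, 2]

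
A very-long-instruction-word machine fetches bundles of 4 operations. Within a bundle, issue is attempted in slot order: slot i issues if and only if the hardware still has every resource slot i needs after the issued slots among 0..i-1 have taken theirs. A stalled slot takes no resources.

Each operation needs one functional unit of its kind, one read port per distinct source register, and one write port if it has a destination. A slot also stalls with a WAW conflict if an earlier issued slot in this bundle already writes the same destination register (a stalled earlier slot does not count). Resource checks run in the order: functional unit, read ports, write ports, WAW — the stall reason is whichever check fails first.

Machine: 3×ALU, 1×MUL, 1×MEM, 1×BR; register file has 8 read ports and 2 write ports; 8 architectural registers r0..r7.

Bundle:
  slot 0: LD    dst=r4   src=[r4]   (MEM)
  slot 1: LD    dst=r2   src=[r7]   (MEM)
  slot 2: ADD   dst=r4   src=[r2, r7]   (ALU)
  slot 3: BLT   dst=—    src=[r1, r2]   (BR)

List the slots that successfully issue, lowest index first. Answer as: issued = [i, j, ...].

issued = [0, 3]

[0] MEM needs rd=1 wr=1: ok; after: ALU=3 MUL=1 MEM=0 BR=1, R=7, W=1
[1] MEM needs rd=1 wr=1: FU; after: ALU=3 MUL=1 MEM=0 BR=1, R=7, W=1
[2] ALU needs rd=2 wr=1: WAW; after: ALU=3 MUL=1 MEM=0 BR=1, R=7, W=1
[3] BR needs rd=2 wr=0: ok; after: ALU=3 MUL=1 MEM=0 BR=0, R=5, W=1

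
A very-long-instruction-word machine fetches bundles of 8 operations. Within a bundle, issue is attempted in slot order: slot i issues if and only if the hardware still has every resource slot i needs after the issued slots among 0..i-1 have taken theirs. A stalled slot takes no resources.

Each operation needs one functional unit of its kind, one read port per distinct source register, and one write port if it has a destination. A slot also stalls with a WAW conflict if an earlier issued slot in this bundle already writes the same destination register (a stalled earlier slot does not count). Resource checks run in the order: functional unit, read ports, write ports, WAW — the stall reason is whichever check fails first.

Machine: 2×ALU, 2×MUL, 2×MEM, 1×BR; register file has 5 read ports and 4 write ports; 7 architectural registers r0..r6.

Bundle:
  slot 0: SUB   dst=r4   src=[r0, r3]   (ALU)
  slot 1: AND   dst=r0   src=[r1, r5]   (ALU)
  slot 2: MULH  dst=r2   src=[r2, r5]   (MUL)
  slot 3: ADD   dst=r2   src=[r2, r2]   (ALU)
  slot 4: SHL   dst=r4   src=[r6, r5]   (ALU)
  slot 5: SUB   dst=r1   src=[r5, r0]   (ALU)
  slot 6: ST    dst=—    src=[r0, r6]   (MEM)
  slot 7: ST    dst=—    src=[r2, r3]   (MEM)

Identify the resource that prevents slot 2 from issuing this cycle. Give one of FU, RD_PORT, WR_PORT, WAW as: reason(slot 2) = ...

slot 0 (ALU): ISSUE — free A1,Mu2,Ld2,B1 rp3 wp3
slot 1 (ALU): ISSUE — free A0,Mu2,Ld2,B1 rp1 wp2
slot 2 (MUL): stall RD_PORT — free A0,Mu2,Ld2,B1 rp1 wp2
slot 3 (ALU): stall FU — free A0,Mu2,Ld2,B1 rp1 wp2
slot 4 (ALU): stall FU — free A0,Mu2,Ld2,B1 rp1 wp2
slot 5 (ALU): stall FU — free A0,Mu2,Ld2,B1 rp1 wp2
slot 6 (MEM): stall RD_PORT — free A0,Mu2,Ld2,B1 rp1 wp2
slot 7 (MEM): stall RD_PORT — free A0,Mu2,Ld2,B1 rp1 wp2

reason(slot 2) = RD_PORT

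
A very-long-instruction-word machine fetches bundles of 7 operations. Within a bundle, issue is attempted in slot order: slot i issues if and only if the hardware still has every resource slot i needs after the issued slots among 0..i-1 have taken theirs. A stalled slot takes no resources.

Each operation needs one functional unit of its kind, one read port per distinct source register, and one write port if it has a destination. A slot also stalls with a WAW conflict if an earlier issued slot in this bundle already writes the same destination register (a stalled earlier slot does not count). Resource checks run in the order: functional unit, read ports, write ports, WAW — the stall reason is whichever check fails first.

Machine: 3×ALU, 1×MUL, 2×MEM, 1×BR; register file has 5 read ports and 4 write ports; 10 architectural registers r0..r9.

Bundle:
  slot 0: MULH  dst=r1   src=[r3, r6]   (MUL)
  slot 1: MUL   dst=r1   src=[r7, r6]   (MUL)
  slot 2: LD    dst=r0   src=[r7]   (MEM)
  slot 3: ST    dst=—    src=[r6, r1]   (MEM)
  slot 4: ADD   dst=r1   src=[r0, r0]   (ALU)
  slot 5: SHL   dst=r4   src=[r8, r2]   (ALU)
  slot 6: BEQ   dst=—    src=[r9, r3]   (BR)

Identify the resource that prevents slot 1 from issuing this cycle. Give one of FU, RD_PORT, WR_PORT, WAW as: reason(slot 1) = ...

[0] MUL needs rd=2 wr=1: ok; after: ALU=3 MUL=0 MEM=2 BR=1, R=3, W=3
[1] MUL needs rd=2 wr=1: FU; after: ALU=3 MUL=0 MEM=2 BR=1, R=3, W=3
[2] MEM needs rd=1 wr=1: ok; after: ALU=3 MUL=0 MEM=1 BR=1, R=2, W=2
[3] MEM needs rd=2 wr=0: ok; after: ALU=3 MUL=0 MEM=0 BR=1, R=0, W=2
[4] ALU needs rd=1 wr=1: RD_PORT; after: ALU=3 MUL=0 MEM=0 BR=1, R=0, W=2
[5] ALU needs rd=2 wr=1: RD_PORT; after: ALU=3 MUL=0 MEM=0 BR=1, R=0, W=2
[6] BR needs rd=2 wr=0: RD_PORT; after: ALU=3 MUL=0 MEM=0 BR=1, R=0, W=2

reason(slot 1) = FU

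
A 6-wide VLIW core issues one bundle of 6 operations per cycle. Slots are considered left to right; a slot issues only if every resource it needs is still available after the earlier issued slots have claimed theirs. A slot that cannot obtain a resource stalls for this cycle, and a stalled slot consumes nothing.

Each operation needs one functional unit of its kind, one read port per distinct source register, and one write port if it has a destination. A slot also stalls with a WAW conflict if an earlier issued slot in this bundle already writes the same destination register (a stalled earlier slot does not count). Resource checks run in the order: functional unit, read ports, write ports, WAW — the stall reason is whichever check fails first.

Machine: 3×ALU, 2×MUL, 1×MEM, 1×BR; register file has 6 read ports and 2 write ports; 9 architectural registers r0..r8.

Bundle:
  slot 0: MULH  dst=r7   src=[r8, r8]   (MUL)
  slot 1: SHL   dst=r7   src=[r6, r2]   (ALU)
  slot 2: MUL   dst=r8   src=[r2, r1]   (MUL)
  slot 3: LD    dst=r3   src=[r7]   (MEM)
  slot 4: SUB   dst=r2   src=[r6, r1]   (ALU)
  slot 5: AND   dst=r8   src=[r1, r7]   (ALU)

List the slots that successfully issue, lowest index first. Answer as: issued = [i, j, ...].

issued = [0, 2]

[0] MUL needs rd=1 wr=1: ok; after: ALU=3 MUL=1 MEM=1 BR=1, R=5, W=1
[1] ALU needs rd=2 wr=1: WAW; after: ALU=3 MUL=1 MEM=1 BR=1, R=5, W=1
[2] MUL needs rd=2 wr=1: ok; after: ALU=3 MUL=0 MEM=1 BR=1, R=3, W=0
[3] MEM needs rd=1 wr=1: WR_PORT; after: ALU=3 MUL=0 MEM=1 BR=1, R=3, W=0
[4] ALU needs rd=2 wr=1: WR_PORT; after: ALU=3 MUL=0 MEM=1 BR=1, R=3, W=0
[5] ALU needs rd=2 wr=1: WR_PORT; after: ALU=3 MUL=0 MEM=1 BR=1, R=3, W=0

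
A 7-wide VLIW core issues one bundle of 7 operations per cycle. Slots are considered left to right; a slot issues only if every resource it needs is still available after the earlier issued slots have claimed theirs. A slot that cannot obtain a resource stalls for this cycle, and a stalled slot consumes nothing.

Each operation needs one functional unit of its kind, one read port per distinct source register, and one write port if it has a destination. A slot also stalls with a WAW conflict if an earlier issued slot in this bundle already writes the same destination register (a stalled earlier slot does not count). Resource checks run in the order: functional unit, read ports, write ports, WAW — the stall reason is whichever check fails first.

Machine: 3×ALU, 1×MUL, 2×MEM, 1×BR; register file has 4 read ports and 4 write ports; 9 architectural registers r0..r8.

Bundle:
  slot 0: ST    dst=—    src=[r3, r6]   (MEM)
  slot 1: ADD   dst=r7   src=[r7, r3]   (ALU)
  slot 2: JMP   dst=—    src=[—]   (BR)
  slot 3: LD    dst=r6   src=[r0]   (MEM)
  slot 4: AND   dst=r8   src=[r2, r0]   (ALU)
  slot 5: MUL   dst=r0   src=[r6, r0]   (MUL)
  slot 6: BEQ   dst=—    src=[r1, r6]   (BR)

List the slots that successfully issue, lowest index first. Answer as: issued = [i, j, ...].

  0. MEM ⇒ go  {3A/1Mu/1Ld/1B | 2r 4w}
  1. ALU→r7 ⇒ go  {2A/1Mu/1Ld/1B | 0r 3w}
  2. BR ⇒ go  {2A/1Mu/1Ld/0B | 0r 3w}
  3. MEM→r6 ⇒ no(RD_PORT)  {2A/1Mu/1Ld/0B | 0r 3w}
  4. ALU→r8 ⇒ no(RD_PORT)  {2A/1Mu/1Ld/0B | 0r 3w}
  5. MUL→r0 ⇒ no(RD_PORT)  {2A/1Mu/1Ld/0B | 0r 3w}
  6. BR ⇒ no(FU)  {2A/1Mu/1Ld/0B | 0r 3w}

issued = [0, 1, 2]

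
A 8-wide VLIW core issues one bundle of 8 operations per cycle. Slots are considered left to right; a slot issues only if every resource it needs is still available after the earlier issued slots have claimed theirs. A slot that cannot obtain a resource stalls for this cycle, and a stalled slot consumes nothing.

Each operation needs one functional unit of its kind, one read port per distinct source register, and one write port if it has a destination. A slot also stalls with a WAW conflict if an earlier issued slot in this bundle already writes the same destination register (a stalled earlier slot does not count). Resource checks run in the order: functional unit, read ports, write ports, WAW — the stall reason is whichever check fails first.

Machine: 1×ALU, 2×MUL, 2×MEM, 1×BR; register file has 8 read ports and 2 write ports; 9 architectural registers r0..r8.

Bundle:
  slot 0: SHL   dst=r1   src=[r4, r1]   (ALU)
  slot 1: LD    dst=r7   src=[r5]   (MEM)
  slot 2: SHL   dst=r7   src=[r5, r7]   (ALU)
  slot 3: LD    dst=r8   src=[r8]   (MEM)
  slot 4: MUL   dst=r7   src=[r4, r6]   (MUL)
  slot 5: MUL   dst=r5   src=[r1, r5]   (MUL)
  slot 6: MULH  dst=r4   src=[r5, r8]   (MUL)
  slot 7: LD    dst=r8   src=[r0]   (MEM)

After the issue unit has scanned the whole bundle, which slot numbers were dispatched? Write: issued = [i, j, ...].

issued = [0, 1]

(0) want 1×ALU +2rd +1wr — yes → AL0|MU2|ME2|BR1|rd6|wr1
(1) want 1×MEM +1rd +1wr — yes → AL0|MU2|ME1|BR1|rd5|wr0
(2) want 1×ALU +2rd +1wr — FU → AL0|MU2|ME1|BR1|rd5|wr0
(3) want 1×MEM +1rd +1wr — WR_PORT → AL0|MU2|ME1|BR1|rd5|wr0
(4) want 1×MUL +2rd +1wr — WR_PORT → AL0|MU2|ME1|BR1|rd5|wr0
(5) want 1×MUL +2rd +1wr — WR_PORT → AL0|MU2|ME1|BR1|rd5|wr0
(6) want 1×MUL +2rd +1wr — WR_PORT → AL0|MU2|ME1|BR1|rd5|wr0
(7) want 1×MEM +1rd +1wr — WR_PORT → AL0|MU2|ME1|BR1|rd5|wr0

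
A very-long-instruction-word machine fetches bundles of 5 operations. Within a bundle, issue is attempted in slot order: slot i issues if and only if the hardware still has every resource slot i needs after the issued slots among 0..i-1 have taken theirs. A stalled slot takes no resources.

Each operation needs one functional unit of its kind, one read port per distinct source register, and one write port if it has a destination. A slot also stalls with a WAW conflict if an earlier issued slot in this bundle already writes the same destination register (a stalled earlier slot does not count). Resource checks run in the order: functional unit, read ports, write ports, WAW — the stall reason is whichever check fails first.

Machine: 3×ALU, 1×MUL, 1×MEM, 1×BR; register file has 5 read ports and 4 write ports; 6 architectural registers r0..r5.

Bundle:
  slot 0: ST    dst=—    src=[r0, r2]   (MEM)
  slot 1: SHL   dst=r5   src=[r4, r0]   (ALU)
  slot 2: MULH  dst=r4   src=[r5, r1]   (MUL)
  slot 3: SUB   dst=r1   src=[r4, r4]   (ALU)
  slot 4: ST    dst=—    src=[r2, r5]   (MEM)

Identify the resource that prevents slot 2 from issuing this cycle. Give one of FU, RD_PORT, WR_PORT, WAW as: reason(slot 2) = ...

reason(slot 2) = RD_PORT

[0] MEM needs rd=2 wr=0: ok; after: ALU=3 MUL=1 MEM=0 BR=1, R=3, W=4
[1] ALU needs rd=2 wr=1: ok; after: ALU=2 MUL=1 MEM=0 BR=1, R=1, W=3
[2] MUL needs rd=2 wr=1: RD_PORT; after: ALU=2 MUL=1 MEM=0 BR=1, R=1, W=3
[3] ALU needs rd=1 wr=1: ok; after: ALU=1 MUL=1 MEM=0 BR=1, R=0, W=2
[4] MEM needs rd=2 wr=0: FU; after: ALU=1 MUL=1 MEM=0 BR=1, R=0, W=2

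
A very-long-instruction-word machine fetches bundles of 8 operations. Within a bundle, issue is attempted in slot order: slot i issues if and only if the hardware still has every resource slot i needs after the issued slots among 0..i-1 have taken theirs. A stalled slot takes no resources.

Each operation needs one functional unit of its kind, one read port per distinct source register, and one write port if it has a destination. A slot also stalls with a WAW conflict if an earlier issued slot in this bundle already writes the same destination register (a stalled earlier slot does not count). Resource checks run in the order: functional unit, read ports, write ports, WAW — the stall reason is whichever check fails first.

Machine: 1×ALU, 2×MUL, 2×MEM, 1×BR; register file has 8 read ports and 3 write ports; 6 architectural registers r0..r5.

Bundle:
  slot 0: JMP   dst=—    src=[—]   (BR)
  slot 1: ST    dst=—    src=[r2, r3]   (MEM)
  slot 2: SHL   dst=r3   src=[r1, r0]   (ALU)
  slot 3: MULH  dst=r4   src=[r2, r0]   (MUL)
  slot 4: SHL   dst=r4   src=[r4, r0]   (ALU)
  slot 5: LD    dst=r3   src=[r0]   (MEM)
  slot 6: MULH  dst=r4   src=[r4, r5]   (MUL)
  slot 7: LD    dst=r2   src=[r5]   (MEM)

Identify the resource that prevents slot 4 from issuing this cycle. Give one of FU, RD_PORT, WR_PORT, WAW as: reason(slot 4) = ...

reason(slot 4) = FU

#0 BR src=- dispatched  <A:1 Mu:2 Ld:2 B:0 rd:8 wr:3>
#1 MEM src=r2,r3 dispatched  <A:1 Mu:2 Ld:1 B:0 rd:6 wr:3>
#2 ALU src=r1,r0 dispatched  <A:0 Mu:2 Ld:1 B:0 rd:4 wr:2>
#3 MUL src=r2,r0 dispatched  <A:0 Mu:1 Ld:1 B:0 rd:2 wr:1>
#4 ALU src=r4,r0 held:FU  <A:0 Mu:1 Ld:1 B:0 rd:2 wr:1>
#5 MEM src=r0 held:WAW  <A:0 Mu:1 Ld:1 B:0 rd:2 wr:1>
#6 MUL src=r4,r5 held:WAW  <A:0 Mu:1 Ld:1 B:0 rd:2 wr:1>
#7 MEM src=r5 dispatched  <A:0 Mu:1 Ld:0 B:0 rd:1 wr:0>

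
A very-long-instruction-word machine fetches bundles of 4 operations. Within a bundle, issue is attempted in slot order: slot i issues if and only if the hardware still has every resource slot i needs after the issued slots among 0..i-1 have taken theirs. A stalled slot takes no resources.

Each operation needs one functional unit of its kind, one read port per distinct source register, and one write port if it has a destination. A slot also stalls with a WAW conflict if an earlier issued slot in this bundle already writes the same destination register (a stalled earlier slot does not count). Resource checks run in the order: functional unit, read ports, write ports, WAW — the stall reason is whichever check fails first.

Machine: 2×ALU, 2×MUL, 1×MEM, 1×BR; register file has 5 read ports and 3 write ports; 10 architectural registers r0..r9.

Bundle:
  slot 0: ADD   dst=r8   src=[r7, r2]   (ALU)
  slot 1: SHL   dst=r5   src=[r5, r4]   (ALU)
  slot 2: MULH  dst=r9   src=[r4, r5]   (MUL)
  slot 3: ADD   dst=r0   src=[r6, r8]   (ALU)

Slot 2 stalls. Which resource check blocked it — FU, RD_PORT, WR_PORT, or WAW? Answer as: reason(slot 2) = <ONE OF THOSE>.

#0 ALU src=r7,r2 dispatched  <A:1 Mu:2 Ld:1 B:1 rd:3 wr:2>
#1 ALU src=r5,r4 dispatched  <A:0 Mu:2 Ld:1 B:1 rd:1 wr:1>
#2 MUL src=r4,r5 held:RD_PORT  <A:0 Mu:2 Ld:1 B:1 rd:1 wr:1>
#3 ALU src=r6,r8 held:FU  <A:0 Mu:2 Ld:1 B:1 rd:1 wr:1>

reason(slot 2) = RD_PORT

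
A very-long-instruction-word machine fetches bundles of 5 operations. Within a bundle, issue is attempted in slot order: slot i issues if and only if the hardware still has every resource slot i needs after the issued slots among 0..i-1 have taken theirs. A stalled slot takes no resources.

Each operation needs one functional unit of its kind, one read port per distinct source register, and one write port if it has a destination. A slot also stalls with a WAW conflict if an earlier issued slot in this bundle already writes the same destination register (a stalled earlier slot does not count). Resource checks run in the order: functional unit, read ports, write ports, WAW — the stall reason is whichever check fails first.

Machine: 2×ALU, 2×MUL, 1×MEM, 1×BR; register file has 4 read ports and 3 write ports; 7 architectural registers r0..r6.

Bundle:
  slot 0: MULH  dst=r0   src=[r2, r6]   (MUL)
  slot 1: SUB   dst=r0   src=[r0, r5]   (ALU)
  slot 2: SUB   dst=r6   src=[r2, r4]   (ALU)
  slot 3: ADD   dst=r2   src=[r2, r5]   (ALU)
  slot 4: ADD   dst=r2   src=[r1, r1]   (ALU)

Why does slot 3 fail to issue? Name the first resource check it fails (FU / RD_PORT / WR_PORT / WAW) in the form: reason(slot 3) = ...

reason(slot 3) = RD_PORT

slot 0 (MUL): ISSUE — free A2,Mu1,Ld1,B1 rp2 wp2
slot 1 (ALU): stall WAW — free A2,Mu1,Ld1,B1 rp2 wp2
slot 2 (ALU): ISSUE — free A1,Mu1,Ld1,B1 rp0 wp1
slot 3 (ALU): stall RD_PORT — free A1,Mu1,Ld1,B1 rp0 wp1
slot 4 (ALU): stall RD_PORT — free A1,Mu1,Ld1,B1 rp0 wp1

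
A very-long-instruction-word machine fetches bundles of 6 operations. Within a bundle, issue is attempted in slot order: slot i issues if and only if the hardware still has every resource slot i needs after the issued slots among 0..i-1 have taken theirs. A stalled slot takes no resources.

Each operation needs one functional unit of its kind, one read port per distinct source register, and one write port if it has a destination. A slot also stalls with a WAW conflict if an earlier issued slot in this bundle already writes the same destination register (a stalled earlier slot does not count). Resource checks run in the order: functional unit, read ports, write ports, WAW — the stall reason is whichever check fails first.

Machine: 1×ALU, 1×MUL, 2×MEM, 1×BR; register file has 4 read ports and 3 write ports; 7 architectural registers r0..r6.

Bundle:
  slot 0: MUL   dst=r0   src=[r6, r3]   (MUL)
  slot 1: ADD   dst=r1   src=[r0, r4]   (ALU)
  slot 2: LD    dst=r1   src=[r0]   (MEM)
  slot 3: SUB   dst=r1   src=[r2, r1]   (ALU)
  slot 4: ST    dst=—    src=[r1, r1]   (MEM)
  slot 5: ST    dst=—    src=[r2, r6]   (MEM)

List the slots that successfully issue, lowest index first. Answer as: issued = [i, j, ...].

  0. MUL→r0 ⇒ go  {1A/0Mu/2Ld/1B | 2r 2w}
  1. ALU→r1 ⇒ go  {0A/0Mu/2Ld/1B | 0r 1w}
  2. MEM→r1 ⇒ no(RD_PORT)  {0A/0Mu/2Ld/1B | 0r 1w}
  3. ALU→r1 ⇒ no(FU)  {0A/0Mu/2Ld/1B | 0r 1w}
  4. MEM ⇒ no(RD_PORT)  {0A/0Mu/2Ld/1B | 0r 1w}
  5. MEM ⇒ no(RD_PORT)  {0A/0Mu/2Ld/1B | 0r 1w}

issued = [0, 1]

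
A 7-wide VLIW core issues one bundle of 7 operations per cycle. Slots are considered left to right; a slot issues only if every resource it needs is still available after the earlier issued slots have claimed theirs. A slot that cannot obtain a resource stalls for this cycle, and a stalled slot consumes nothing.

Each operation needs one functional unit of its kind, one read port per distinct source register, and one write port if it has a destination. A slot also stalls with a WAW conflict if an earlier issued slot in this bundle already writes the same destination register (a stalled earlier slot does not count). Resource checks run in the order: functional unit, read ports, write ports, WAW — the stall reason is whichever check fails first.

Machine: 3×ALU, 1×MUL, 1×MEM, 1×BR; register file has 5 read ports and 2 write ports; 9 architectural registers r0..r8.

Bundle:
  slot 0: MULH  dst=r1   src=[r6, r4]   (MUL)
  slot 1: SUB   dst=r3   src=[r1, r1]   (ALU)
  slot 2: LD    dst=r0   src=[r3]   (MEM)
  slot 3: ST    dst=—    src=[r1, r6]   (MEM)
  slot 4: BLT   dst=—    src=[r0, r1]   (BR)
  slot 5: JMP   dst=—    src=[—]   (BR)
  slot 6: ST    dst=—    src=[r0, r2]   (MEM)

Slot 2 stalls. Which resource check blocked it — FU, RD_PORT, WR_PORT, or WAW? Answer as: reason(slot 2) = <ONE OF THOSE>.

reason(slot 2) = WR_PORT

#0 MUL src=r6,r4 dispatched  <A:3 Mu:0 Ld:1 B:1 rd:3 wr:1>
#1 ALU src=r1,r1 dispatched  <A:2 Mu:0 Ld:1 B:1 rd:2 wr:0>
#2 MEM src=r3 held:WR_PORT  <A:2 Mu:0 Ld:1 B:1 rd:2 wr:0>
#3 MEM src=r1,r6 dispatched  <A:2 Mu:0 Ld:0 B:1 rd:0 wr:0>
#4 BR src=r0,r1 held:RD_PORT  <A:2 Mu:0 Ld:0 B:1 rd:0 wr:0>
#5 BR src=- dispatched  <A:2 Mu:0 Ld:0 B:0 rd:0 wr:0>
#6 MEM src=r0,r2 held:FU  <A:2 Mu:0 Ld:0 B:0 rd:0 wr:0>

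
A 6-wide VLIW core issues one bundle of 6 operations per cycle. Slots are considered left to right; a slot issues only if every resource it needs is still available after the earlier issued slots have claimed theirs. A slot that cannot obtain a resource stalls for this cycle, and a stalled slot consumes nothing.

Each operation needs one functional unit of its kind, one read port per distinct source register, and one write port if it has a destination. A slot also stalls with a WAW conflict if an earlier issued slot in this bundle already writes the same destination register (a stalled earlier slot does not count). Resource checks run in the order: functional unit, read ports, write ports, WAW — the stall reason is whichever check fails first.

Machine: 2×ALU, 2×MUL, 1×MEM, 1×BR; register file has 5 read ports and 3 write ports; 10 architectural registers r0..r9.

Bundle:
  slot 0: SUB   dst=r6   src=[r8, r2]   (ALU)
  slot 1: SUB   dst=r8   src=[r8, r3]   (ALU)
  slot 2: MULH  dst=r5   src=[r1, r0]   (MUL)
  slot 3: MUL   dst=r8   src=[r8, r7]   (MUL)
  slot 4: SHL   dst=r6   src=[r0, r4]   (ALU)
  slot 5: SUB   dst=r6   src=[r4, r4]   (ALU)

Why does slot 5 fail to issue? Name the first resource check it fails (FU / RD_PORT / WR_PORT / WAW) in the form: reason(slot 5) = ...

  0. ALU→r6 ⇒ go  {1A/2Mu/1Ld/1B | 3r 2w}
  1. ALU→r8 ⇒ go  {0A/2Mu/1Ld/1B | 1r 1w}
  2. MUL→r5 ⇒ no(RD_PORT)  {0A/2Mu/1Ld/1B | 1r 1w}
  3. MUL→r8 ⇒ no(RD_PORT)  {0A/2Mu/1Ld/1B | 1r 1w}
  4. ALU→r6 ⇒ no(FU)  {0A/2Mu/1Ld/1B | 1r 1w}
  5. ALU→r6 ⇒ no(FU)  {0A/2Mu/1Ld/1B | 1r 1w}

reason(slot 5) = FU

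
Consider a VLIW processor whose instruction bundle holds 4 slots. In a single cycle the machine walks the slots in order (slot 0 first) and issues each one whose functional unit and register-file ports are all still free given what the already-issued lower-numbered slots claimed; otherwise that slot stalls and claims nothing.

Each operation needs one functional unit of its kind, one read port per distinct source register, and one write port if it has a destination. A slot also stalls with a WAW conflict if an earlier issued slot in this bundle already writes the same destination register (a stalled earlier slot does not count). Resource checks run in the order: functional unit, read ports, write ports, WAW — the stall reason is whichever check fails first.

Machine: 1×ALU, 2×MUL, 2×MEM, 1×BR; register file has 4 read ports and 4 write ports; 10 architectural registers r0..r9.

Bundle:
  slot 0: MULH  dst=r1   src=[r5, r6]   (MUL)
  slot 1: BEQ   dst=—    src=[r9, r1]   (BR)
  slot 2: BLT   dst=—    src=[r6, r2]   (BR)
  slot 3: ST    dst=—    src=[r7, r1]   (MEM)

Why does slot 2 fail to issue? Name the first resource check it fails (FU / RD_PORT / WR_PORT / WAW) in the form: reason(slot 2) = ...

  0. MUL→r1 ⇒ go  {1A/1Mu/2Ld/1B | 2r 3w}
  1. BR ⇒ go  {1A/1Mu/2Ld/0B | 0r 3w}
  2. BR ⇒ no(FU)  {1A/1Mu/2Ld/0B | 0r 3w}
  3. MEM ⇒ no(RD_PORT)  {1A/1Mu/2Ld/0B | 0r 3w}

reason(slot 2) = FU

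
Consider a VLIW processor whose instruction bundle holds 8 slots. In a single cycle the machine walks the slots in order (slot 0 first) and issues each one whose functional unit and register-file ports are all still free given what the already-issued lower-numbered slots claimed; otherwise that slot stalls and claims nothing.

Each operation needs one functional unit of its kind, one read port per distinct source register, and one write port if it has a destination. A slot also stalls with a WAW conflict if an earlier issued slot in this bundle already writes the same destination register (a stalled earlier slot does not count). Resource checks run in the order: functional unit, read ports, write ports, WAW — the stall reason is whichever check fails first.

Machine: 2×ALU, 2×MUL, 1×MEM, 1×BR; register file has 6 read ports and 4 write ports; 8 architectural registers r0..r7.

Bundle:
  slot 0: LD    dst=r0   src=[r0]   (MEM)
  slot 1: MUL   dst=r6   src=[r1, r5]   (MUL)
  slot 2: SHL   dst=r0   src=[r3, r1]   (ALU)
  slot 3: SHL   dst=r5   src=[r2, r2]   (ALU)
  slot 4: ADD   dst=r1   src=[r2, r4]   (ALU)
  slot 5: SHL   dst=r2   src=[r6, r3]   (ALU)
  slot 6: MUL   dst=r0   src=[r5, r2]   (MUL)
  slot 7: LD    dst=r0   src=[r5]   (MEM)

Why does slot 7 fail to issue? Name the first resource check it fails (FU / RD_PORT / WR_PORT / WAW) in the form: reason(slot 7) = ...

slot 0 (MEM): ISSUE — free A2,Mu2,Ld0,B1 rp5 wp3
slot 1 (MUL): ISSUE — free A2,Mu1,Ld0,B1 rp3 wp2
slot 2 (ALU): stall WAW — free A2,Mu1,Ld0,B1 rp3 wp2
slot 3 (ALU): ISSUE — free A1,Mu1,Ld0,B1 rp2 wp1
slot 4 (ALU): ISSUE — free A0,Mu1,Ld0,B1 rp0 wp0
slot 5 (ALU): stall FU — free A0,Mu1,Ld0,B1 rp0 wp0
slot 6 (MUL): stall RD_PORT — free A0,Mu1,Ld0,B1 rp0 wp0
slot 7 (MEM): stall FU — free A0,Mu1,Ld0,B1 rp0 wp0

reason(slot 7) = FU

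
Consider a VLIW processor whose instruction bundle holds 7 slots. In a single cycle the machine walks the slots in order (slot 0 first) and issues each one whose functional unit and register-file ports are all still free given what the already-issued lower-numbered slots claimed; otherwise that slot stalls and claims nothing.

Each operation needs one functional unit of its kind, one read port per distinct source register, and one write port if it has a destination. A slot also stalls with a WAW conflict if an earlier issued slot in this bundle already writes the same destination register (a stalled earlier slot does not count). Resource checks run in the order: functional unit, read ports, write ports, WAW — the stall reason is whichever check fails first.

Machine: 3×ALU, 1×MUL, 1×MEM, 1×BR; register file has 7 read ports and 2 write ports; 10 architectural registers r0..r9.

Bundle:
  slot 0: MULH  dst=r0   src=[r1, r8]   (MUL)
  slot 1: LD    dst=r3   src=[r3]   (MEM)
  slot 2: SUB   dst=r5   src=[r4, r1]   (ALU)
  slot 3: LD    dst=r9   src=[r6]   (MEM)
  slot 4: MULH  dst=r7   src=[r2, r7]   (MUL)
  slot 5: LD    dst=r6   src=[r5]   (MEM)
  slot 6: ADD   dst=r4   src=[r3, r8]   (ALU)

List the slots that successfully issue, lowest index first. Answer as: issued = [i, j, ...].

issued = [0, 1]

slot 0 (MUL): ISSUE — free A3,Mu0,Ld1,B1 rp5 wp1
slot 1 (MEM): ISSUE — free A3,Mu0,Ld0,B1 rp4 wp0
slot 2 (ALU): stall WR_PORT — free A3,Mu0,Ld0,B1 rp4 wp0
slot 3 (MEM): stall FU — free A3,Mu0,Ld0,B1 rp4 wp0
slot 4 (MUL): stall FU — free A3,Mu0,Ld0,B1 rp4 wp0
slot 5 (MEM): stall FU — free A3,Mu0,Ld0,B1 rp4 wp0
slot 6 (ALU): stall WR_PORT — free A3,Mu0,Ld0,B1 rp4 wp0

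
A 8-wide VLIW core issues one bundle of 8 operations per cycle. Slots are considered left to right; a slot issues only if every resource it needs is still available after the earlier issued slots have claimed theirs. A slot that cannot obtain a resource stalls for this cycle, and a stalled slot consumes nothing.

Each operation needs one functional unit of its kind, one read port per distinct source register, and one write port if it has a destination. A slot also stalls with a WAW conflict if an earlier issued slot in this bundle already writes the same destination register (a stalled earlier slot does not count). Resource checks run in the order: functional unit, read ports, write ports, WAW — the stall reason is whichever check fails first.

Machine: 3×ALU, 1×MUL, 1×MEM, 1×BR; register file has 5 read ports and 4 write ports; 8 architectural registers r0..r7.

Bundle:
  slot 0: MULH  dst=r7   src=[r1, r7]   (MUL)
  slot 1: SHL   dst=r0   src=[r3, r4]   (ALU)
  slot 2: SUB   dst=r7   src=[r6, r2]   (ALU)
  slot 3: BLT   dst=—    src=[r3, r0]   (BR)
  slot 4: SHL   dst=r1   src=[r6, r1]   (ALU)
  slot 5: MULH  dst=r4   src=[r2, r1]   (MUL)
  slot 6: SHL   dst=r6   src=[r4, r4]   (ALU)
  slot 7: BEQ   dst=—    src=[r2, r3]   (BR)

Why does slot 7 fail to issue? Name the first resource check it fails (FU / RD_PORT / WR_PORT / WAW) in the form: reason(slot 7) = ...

slot 0 (MUL): ISSUE — free A3,Mu0,Ld1,B1 rp3 wp3
slot 1 (ALU): ISSUE — free A2,Mu0,Ld1,B1 rp1 wp2
slot 2 (ALU): stall RD_PORT — free A2,Mu0,Ld1,B1 rp1 wp2
slot 3 (BR): stall RD_PORT — free A2,Mu0,Ld1,B1 rp1 wp2
slot 4 (ALU): stall RD_PORT — free A2,Mu0,Ld1,B1 rp1 wp2
slot 5 (MUL): stall FU — free A2,Mu0,Ld1,B1 rp1 wp2
slot 6 (ALU): ISSUE — free A1,Mu0,Ld1,B1 rp0 wp1
slot 7 (BR): stall RD_PORT — free A1,Mu0,Ld1,B1 rp0 wp1

reason(slot 7) = RD_PORT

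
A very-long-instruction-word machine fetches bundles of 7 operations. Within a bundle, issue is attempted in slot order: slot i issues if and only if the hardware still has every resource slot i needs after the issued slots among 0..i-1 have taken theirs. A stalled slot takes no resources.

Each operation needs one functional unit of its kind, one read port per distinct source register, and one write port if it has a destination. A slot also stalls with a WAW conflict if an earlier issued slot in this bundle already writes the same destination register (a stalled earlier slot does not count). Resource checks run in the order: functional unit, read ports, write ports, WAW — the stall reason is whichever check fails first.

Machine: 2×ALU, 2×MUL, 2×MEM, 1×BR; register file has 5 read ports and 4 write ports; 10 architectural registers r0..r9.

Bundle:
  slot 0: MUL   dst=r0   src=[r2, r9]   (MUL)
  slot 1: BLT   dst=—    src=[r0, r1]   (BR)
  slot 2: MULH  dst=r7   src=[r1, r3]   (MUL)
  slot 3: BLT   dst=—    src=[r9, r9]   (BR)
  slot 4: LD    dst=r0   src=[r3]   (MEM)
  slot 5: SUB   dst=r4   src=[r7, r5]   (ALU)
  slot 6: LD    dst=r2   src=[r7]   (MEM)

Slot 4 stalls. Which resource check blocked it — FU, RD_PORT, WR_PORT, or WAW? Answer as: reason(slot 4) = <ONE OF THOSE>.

reason(slot 4) = WAW

  0. MUL→r0 ⇒ go  {2A/1Mu/2Ld/1B | 3r 3w}
  1. BR ⇒ go  {2A/1Mu/2Ld/0B | 1r 3w}
  2. MUL→r7 ⇒ no(RD_PORT)  {2A/1Mu/2Ld/0B | 1r 3w}
  3. BR ⇒ no(FU)  {2A/1Mu/2Ld/0B | 1r 3w}
  4. MEM→r0 ⇒ no(WAW)  {2A/1Mu/2Ld/0B | 1r 3w}
  5. ALU→r4 ⇒ no(RD_PORT)  {2A/1Mu/2Ld/0B | 1r 3w}
  6. MEM→r2 ⇒ go  {2A/1Mu/1Ld/0B | 0r 2w}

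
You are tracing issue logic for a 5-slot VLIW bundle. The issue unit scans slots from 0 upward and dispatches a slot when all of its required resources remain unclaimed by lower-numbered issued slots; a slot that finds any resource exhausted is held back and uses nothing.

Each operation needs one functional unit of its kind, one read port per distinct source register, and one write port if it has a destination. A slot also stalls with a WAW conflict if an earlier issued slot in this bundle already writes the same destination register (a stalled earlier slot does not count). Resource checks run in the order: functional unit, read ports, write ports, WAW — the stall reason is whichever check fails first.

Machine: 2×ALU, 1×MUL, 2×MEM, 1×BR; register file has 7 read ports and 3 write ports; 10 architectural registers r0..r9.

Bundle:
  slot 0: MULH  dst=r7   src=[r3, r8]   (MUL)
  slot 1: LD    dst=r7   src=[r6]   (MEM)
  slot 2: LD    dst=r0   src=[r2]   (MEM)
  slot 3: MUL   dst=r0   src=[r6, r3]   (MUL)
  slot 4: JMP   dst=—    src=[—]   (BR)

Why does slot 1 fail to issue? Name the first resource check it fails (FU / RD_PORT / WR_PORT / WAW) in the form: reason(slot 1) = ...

reason(slot 1) = WAW

slot 0 (MUL): ISSUE — free A2,Mu0,Ld2,B1 rp5 wp2
slot 1 (MEM): stall WAW — free A2,Mu0,Ld2,B1 rp5 wp2
slot 2 (MEM): ISSUE — free A2,Mu0,Ld1,B1 rp4 wp1
slot 3 (MUL): stall FU — free A2,Mu0,Ld1,B1 rp4 wp1
slot 4 (BR): ISSUE — free A2,Mu0,Ld1,B0 rp4 wp1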